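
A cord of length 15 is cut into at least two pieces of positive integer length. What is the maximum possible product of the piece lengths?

243

Let g[k] be the best product for length k (with at least one cut). For each first piece i, the rest contributes max(k−i, g[k−i]).
g[2] = 1·max(1,0) = 1·1 = 1
g[3] = 1·max(2,1) = 1·2 = 2
g[4] = 2·max(2,1) = 2·2 = 4
g[5] = 2·max(3,2) = 2·3 = 6
g[6] = 3·max(3,2) = 3·3 = 9
g[7] = 2·max(5,6) = 2·6 = 12
g[8] = 2·max(6,9) = 2·9 = 18
g[9] = 3·max(6,9) = 3·9 = 27
g[10] = 2·max(8,18) = 2·18 = 36
g[11] = 2·max(9,27) = 2·27 = 54
g[12] = 3·max(9,27) = 3·27 = 81
g[13] = 2·max(11,54) = 2·54 = 108
g[14] = 2·max(12,81) = 2·81 = 162
g[15] = 3·max(12,81) = 3·81 = 243
One optimal split: 3 + 3 + 3 + 3 + 3; product 3·3·3·3·3 = 243.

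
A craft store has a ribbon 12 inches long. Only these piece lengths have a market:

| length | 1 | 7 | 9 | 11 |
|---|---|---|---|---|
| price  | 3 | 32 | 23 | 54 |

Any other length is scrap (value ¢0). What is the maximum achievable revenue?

Build f[k] bottom-up: f[k] = max over allowed piece i of (p[i] + f[k−i]).
f[1] = 3
f[2] = 6  (first piece 1, then f[1]=3)
f[3] = 9  (first piece 1, then f[2]=6)
f[4] = 12  (first piece 1, then f[3]=9)
f[5] = 15  (first piece 1, then f[4]=12)
f[6] = 18  (first piece 1, then f[5]=15)
f[7] = 32
f[8] = 35  (first piece 1, then f[7]=32)
f[9] = 38  (first piece 1, then f[8]=35)
f[10] = 41  (first piece 1, then f[9]=38)
f[11] = 54
f[12] = 57  (first piece 1, then f[11]=54)
One optimal cutting: 11 + 1 → ¢57.

57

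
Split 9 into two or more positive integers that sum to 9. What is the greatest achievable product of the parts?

Define m[k] = max over 1≤i<k of i · max(k−i, m[k−i]); the inner max lets the remainder stay uncut if that's better.
m[2] = 1*max(1,0) = 1*1 = 1
m[3] = max(1*2, 2*1) = 2
m[4] = max(1*3, 2*2, 3*1) = 4
m[5] = max(1*4, 2*3, 3*2, 4*1) = 6
m[6] = max(1*6, 2*4, 3*3, 4*2, 5*1) = 9
m[7] = max(1*9, 2*6, 3*4, 4*3, 5*2, 6*1) = 12
m[8] = max(1*12, 2*9, 3*6, …, 6*2, 7*1) = 18
m[9] = max(1*18, 2*12, 3*9, …, 7*2, 8*1) = 27
One optimal split: 3 + 3 + 3; product 3*3*3 = 27.

27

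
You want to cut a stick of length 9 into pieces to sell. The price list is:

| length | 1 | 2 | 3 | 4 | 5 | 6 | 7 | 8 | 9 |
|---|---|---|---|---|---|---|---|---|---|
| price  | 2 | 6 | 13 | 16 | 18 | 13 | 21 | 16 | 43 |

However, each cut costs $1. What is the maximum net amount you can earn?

43

Build v[k] bottom-up: v[k] = max over allowed piece i of (p[i] + v[k−i]) − 1 per cut.
v[1] = 2
v[2] = 6
v[3] = 13
v[4] = 16
v[5] = 18  (first piece 2, then v[3]=13)
v[6] = 25  (first piece 3, then v[3]=13)
v[7] = 28  (first piece 3, then v[4]=16)
v[8] = 31  (first piece 4, then v[4]=16)
v[9] = 43
Best is to make no cuts and sell whole for $43.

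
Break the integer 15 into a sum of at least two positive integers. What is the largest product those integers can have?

243

Let m[k] be the best product for length k (with at least one cut). For each first piece i, the rest contributes max(k−i, m[k−i]).
m[2] = 1·max(1,0) = 1·1 = 1
m[3] = max(1·2, 2·1) = 2
m[4] = max(1·3, 2·2, 3·1) = 4
m[5] = max(1·4, 2·3, 3·2, 4·1) = 6
m[6] = max(1·6, 2·4, 3·3, 4·2, 5·1) = 9
m[7] = max(1·9, 2·6, 3·4, 4·3, 5·2, 6·1) = 12
m[8] = max(1·12, 2·9, 3·6, …, 6·2, 7·1) = 18
m[9] = max(1·18, 2·12, 3·9, …, 7·2, 8·1) = 27
m[10] = max(1·27, 2·18, 3·12, …, 8·2, 9·1) = 36
m[11] = max(1·36, 2·27, 3·18, …, 9·2, 10·1) = 54
m[12] = max(1·54, 2·36, 3·27, …, 10·2, 11·1) = 81
m[13] = max(1·81, 2·54, 3·36, …, 11·2, 12·1) = 108
m[14] = max(1·108, 2·81, 3·54, …, 12·2, 13·1) = 162
m[15] = max(1·162, 2·108, 3·81, …, 13·2, 14·1) = 243
One optimal split: 3 + 3 + 3 + 3 + 3; product 3·3·3·3·3 = 243.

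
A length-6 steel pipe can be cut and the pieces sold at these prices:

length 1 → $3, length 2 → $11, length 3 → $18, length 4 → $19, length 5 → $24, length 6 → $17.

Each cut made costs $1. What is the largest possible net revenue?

35

Build r[k] bottom-up: r[k] = max over allowed piece i of (p[i] + r[k−i]) − 1 per cut.
r[1] = 3
r[2] = max(3+3-1, 11+0) = 11
r[3] = max(3+11-1, 11+3-1, 18+0) = 18
r[4] = max(3+18-1, 11+11-1, 18+3-1, 19+0) = 21
r[5] = max(3+21-1, 11+18-1, 18+11-1, 19+3-1, 24+0) = 28
r[6] = max(3+28-1, 11+21-1, 18+18-1, 19+11-1, 24+3-1, 17+0) = 35
One optimal plan: pieces 3 + 3 (1 cut) → $36 − $1 = $35.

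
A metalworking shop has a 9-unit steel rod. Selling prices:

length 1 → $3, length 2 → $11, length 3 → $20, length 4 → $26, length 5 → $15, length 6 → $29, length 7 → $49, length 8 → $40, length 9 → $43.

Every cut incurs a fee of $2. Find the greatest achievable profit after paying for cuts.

58

Build net[k] bottom-up: net[k] = max over allowed piece i of (p[i] + net[k−i]) − 2 per cut.
net[1] = 3
net[2] = 11
net[3] = 20
net[4] = 26
net[5] = 29  (first piece 2, then net[3]=20)
net[6] = 38  (first piece 3, then net[3]=20)
net[7] = 49
net[8] = 50  (first piece 1, then net[7]=49)
net[9] = 58  (first piece 2, then net[7]=49)
One optimal plan: pieces 7 + 2 (1 cut) → $60 − $2 = $58.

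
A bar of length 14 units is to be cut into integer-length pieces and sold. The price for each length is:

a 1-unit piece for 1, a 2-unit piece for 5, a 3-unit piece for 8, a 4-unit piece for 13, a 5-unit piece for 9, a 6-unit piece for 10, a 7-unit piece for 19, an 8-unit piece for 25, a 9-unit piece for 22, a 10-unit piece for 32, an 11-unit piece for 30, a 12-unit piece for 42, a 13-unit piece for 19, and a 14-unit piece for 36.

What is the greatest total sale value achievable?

47

Build R[k] bottom-up: R[k] = max over allowed piece i of (p[i] + R[k−i]).
R[1] = 1
R[2] = 5
R[3] = 8
R[4] = 13
R[5] = 14  (first piece 1, then R[4]=13)
R[6] = 18  (first piece 2, then R[4]=13)
R[7] = 21  (first piece 3, then R[4]=13)
R[8] = 26  (first piece 4, then R[4]=13)
R[9] = 27  (first piece 1, then R[8]=26)
R[10] = 32
R[11] = 34  (first piece 3, then R[8]=26)
R[12] = 42
R[13] = 43  (first piece 1, then R[12]=42)
R[14] = 47  (first piece 2, then R[12]=42)
One optimal cutting: 12 + 2 → 42 + 5 = 47.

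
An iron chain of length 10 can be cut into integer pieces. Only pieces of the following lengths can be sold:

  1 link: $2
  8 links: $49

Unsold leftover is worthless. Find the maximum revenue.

53

Consider every possible first cut. best[k] is the best of p[i]+best[k−i] over all sellable i≤k.
best[1] = 2
best[2] = 4  (first piece 1, then best[1]=2)
best[3] = 6  (first piece 1, then best[2]=4)
best[4] = 8  (first piece 1, then best[3]=6)
best[5] = 10  (first piece 1, then best[4]=8)
best[6] = 12  (first piece 1, then best[5]=10)
best[7] = 14  (first piece 1, then best[6]=12)
best[8] = max(2+14, 49+0) = 49
best[9] = max(2+49, 49+2) = 51
best[10] = max(2+51, 49+4) = 53
One optimal cutting: 8 + 1 + 1 → $53.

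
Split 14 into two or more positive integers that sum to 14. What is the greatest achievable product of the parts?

162

Let m[k] be the best product for length k (with at least one cut). For each first piece i, the rest contributes max(k−i, m[k−i]).
Small cases: m[2]=1, m[3]=2, m[4]=4, m[5]=6, m[6]=9, m[7]=12, m[8]=18.
m[9] = 3*max(6,9) = 3*9 = 27
m[10] = 2*max(8,18) = 2*18 = 36
m[11] = 2*max(9,27) = 2*27 = 54
m[12] = 3*max(9,27) = 3*27 = 81
m[13] = 2*max(11,54) = 2*54 = 108
m[14] = 2*max(12,81) = 2*81 = 162
One optimal split: 3 + 3 + 3 + 3 + 2; product 3*3*3*3*2 = 162.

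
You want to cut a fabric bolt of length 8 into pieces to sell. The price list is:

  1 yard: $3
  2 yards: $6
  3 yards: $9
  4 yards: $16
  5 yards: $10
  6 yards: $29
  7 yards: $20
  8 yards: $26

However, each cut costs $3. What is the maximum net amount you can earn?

32

Let v[k] be the best obtainable value from length k. For each k, try every first piece i and keep the best of price[i] + v[k−i] minus the 3 cut fee when i<k.
v[1] = 3
v[2] = max(3+3-3, 6+0) = 6
v[3] = max(3+6-3, 6+3-3, 9+0) = 9
v[4] = max(3+9-3, 6+6-3, 9+3-3, 16+0) = 16
v[5] = max(3+16-3, 6+9-3, 9+6-3, 16+3-3, 10+0) = 16
v[6] = max(3+16-3, 6+16-3, 9+9-3, 16+6-3, 10+3-3, 29+0) = 29
v[7] = max(3+29-3, 6+16-3, 9+16-3, …, 29+3-3, 20+0) = 29
v[8] = max(3+29-3, 6+29-3, 9+16-3, …, 20+3-3, 26+0) = 32
One optimal plan: pieces 6 + 2 (1 cut) → $35 − $3 = $32.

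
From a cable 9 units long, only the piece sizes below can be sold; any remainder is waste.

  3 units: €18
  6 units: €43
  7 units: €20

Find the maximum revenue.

61

Consider every possible first cut. f[k] is the best of p[i]+f[k−i] over all sellable i≤k.
f[1] = 0
f[2] = 0
f[3] = 18
f[4] = 18
f[5] = 18
f[6] = max(18+18, 43+0) = 43
f[7] = max(18+18, 43+0, 20+0) = 43
f[8] = max(18+18, 43+0, 20+0) = 43
f[9] = max(18+43, 43+18, 20+0) = 61
One optimal cutting: 6 + 3 → €61.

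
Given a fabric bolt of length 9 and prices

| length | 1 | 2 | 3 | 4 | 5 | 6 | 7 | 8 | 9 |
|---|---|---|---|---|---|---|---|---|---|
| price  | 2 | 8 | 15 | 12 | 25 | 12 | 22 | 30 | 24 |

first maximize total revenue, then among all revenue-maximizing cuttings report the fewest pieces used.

Let r[k] be the best obtainable value from length k. For each k, try every first piece i and keep the best of price[i] + r[k−i].
r[1] = 2
r[2] = 8
r[3] = 15
r[4] = 17  (first piece 1, then r[3]=15)
r[5] = 25
r[6] = 30  (first piece 3, then r[3]=15)
r[7] = 33  (first piece 2, then r[5]=25)
r[8] = 40  (first piece 3, then r[5]=25)
r[9] = 45  (first piece 3, then r[6]=30)
Maximum revenue is $45.
Now minimize piece count subject to staying optimal: for each k, pieces[k] = 1 + min over i with p[i]+r[k−i]=r[k] of pieces[k−i].
pieces[6] = 2
pieces[7] = 2
pieces[8] = 2
pieces[9] = 3

3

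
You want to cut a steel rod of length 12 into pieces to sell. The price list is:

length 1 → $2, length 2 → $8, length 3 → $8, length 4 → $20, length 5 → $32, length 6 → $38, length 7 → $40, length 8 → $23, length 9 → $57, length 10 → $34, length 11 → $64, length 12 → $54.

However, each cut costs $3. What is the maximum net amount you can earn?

Let r[k] be the best obtainable value from length k. For each k, try every first piece i and keep the best of price[i] + r[k−i] minus the 3 cut fee when i<k.
r[1] = 2
r[2] = 8
r[3] = 8
r[4] = 20
r[5] = 32
r[6] = 38
r[7] = 40
r[8] = 43  (first piece 2, then r[6]=38)
r[9] = 57
r[10] = 61  (first piece 5, then r[5]=32)
r[11] = 67  (first piece 5, then r[6]=38)
r[12] = 73  (first piece 6, then r[6]=38)
One optimal plan: pieces 6 + 6 (1 cut) → $76 − $3 = $73.

73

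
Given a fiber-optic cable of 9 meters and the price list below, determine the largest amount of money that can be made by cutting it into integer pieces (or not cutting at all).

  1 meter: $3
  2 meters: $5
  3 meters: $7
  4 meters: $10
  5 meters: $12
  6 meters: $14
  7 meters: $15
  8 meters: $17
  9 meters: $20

Let R[k] be the best obtainable value from length k. For each k, try every first piece i and keep the best of price[i] + R[k−i].
R[1] = 3
R[2] = max(3+3, 5+0) = 6
R[3] = max(3+6, 5+3, 7+0) = 9
R[4] = max(3+9, 5+6, 7+3, 10+0) = 12
R[5] = max(3+12, 5+9, 7+6, 10+3, 12+0) = 15
R[6] = max(3+15, 5+12, 7+9, 10+6, 12+3, 14+0) = 18
R[7] = max(3+18, 5+15, 7+12, …, 14+3, 15+0) = 21
R[8] = max(3+21, 5+18, 7+15, …, 15+3, 17+0) = 24
R[9] = max(3+24, 5+21, 7+18, …, 17+3, 20+0) = 27
One optimal cutting: 1 + 1 + 1 + 1 + 1 + 1 + 1 + 1 + 1 → $3 + $3 + $3 + $3 + $3 + $3 + $3 + $3 + $3 = $27.

27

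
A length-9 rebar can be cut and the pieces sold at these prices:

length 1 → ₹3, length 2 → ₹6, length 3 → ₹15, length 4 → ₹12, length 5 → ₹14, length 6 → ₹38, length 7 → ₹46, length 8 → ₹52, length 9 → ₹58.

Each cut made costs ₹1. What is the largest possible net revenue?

Let r[k] be the best obtainable value from length k. For each k, try every first piece i and keep the best of price[i] + r[k−i] minus the 1 cut fee when i<k.
r[1] = 3
r[2] = 6
r[3] = 15
r[4] = 17  (first piece 1, then r[3]=15)
r[5] = 20  (first piece 2, then r[3]=15)
r[6] = 38
r[7] = 46
r[8] = 52
r[9] = 58
Best is to make no cuts and sell whole for ₹58.

58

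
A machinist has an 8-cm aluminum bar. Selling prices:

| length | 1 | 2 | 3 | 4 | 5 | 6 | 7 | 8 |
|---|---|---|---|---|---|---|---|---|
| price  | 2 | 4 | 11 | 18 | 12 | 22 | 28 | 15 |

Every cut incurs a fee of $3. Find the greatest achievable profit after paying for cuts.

Build r[k] bottom-up: r[k] = max over allowed piece i of (p[i] + r[k−i]) − 3 per cut.
r[1] = 2
r[2] = max(2+2-3, 4+0) = 4
r[3] = max(2+4-3, 4+2-3, 11+0) = 11
r[4] = max(2+11-3, 4+4-3, 11+2-3, 18+0) = 18
r[5] = max(2+18-3, 4+11-3, 11+4-3, 18+2-3, 12+0) = 17
r[6] = max(2+17-3, 4+18-3, 11+11-3, 18+4-3, 12+2-3, 22+0) = 22
r[7] = max(2+22-3, 4+17-3, 11+18-3, …, 22+2-3, 28+0) = 28
r[8] = max(2+28-3, 4+22-3, 11+17-3, …, 28+2-3, 15+0) = 33
One optimal plan: pieces 4 + 4 (1 cut) → $36 − $3 = $33.

33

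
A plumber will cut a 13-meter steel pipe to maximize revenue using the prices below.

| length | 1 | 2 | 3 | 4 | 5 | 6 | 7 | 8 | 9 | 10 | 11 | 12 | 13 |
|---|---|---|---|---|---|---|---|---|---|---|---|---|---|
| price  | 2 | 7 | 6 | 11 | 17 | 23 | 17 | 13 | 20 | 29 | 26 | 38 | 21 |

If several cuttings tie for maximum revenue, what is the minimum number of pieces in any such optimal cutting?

3

Let r[k] be the best obtainable value from length k. For each k, try every first piece i and keep the best of price[i] + r[k−i].
r[1] = 2
r[2] = 7
r[3] = 9  (first piece 1, then r[2]=7)
r[4] = 14  (first piece 2, then r[2]=7)
r[5] = 17
r[6] = 23
r[7] = 25  (first piece 1, then r[6]=23)
r[8] = 30  (first piece 2, then r[6]=23)
r[9] = 32  (first piece 1, then r[8]=30)
r[10] = 37  (first piece 2, then r[8]=30)
r[11] = 40  (first piece 5, then r[6]=23)
r[12] = 46  (first piece 6, then r[6]=23)
r[13] = 48  (first piece 1, then r[12]=46)
Maximum revenue is $48.
Now minimize piece count subject to staying optimal: for each k, pieces[k] = 1 + min over i with p[i]+r[k−i]=r[k] of pieces[k−i].
pieces[10] = 3
pieces[11] = 2
pieces[12] = 2
pieces[13] = 3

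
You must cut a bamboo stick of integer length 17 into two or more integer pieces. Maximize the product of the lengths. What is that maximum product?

486

Let g[k] be the best product for length k (with at least one cut). For each first piece i, the rest contributes max(k−i, g[k−i]).
Small cases: g[2]=1, g[3]=2, g[4]=4, g[5]=6, g[6]=9, g[7]=12, g[8]=18, g[9]=27, g[10]=36, g[11]=54.
g[12] = max(1×54, 2×36, 3×27, …, 10×2, 11×1) = 81
g[13] = max(1×81, 2×54, 3×36, …, 11×2, 12×1) = 108
g[14] = max(1×108, 2×81, 3×54, …, 12×2, 13×1) = 162
g[15] = max(1×162, 2×108, 3×81, …, 13×2, 14×1) = 243
g[16] = max(1×243, 2×162, 3×108, …, 14×2, 15×1) = 324
g[17] = max(1×324, 2×243, 3×162, …, 15×2, 16×1) = 486
One optimal split: 3 + 3 + 3 + 3 + 3 + 2; product 3×3×3×3×3×2 = 486.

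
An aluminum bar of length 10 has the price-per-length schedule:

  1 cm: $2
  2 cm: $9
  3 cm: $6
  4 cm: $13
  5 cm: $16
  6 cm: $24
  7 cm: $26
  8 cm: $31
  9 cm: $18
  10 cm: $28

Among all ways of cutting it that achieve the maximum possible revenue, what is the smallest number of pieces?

5

Build r[k] bottom-up: r[k] = max over allowed piece i of (p[i] + r[k−i]).
r[1] = 2
r[2] = max(2+2, 9+0) = 9
r[3] = max(2+9, 9+2, 6+0) = 11
r[4] = max(2+11, 9+9, 6+2, 13+0) = 18
r[5] = max(2+18, 9+11, 6+9, 13+2, 16+0) = 20
r[6] = max(2+20, 9+18, 6+11, 13+9, 16+2, 24+0) = 27
r[7] = max(2+27, 9+20, 6+18, …, 24+2, 26+0) = 29
r[8] = max(2+29, 9+27, 6+20, …, 26+2, 31+0) = 36
r[9] = max(2+36, 9+29, 6+27, …, 31+2, 18+0) = 38
r[10] = max(2+38, 9+36, 6+29, …, 18+2, 28+0) = 45
Maximum revenue is $45.
Now minimize piece count subject to staying optimal: for each k, pieces[k] = 1 + min over i with p[i]+r[k−i]=r[k] of pieces[k−i].
pieces[7] = 4
pieces[8] = 4
pieces[9] = 5
pieces[10] = 5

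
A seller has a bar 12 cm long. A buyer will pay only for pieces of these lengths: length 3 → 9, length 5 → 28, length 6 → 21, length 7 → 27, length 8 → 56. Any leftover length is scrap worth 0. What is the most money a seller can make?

65

Let best[k] be the best obtainable value from length k. For each k, try every first piece i and keep the best of price[i] + best[k−i].
best[1] = 0
best[2] = 0
best[3] = 9
best[4] = 9
best[5] = max(9+0, 28+0) = 28
best[6] = max(9+9, 28+0, 21+0) = 28
best[7] = max(9+9, 28+0, 21+0, 27+0) = 28
best[8] = max(9+28, 28+9, 21+0, 27+0, 56+0) = 56
best[9] = max(9+28, 28+9, 21+9, 27+0, 56+0) = 56
best[10] = max(9+28, 28+28, 21+9, 27+9, 56+0) = 56
best[11] = max(9+56, 28+28, 21+28, 27+9, 56+9) = 65
best[12] = max(9+56, 28+28, 21+28, 27+28, 56+9) = 65
One optimal cutting: pieces 8 + 3 with 1 cm of scrap → 65.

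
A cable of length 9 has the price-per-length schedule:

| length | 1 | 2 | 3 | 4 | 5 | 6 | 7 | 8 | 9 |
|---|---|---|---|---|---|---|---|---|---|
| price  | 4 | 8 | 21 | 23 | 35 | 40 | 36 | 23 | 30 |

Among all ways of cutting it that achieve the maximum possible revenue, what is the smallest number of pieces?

Build r[k] bottom-up: r[k] = max over allowed piece i of (p[i] + r[k−i]).
r[1] = 4
r[2] = 8  (first piece 1, then r[1]=4)
r[3] = 21
r[4] = 25  (first piece 1, then r[3]=21)
r[5] = 35
r[6] = 42  (first piece 3, then r[3]=21)
r[7] = 46  (first piece 1, then r[6]=42)
r[8] = 56  (first piece 3, then r[5]=35)
r[9] = 63  (first piece 3, then r[6]=42)
Maximum revenue is 63.
Now minimize piece count subject to staying optimal: for each k, pieces[k] = 1 + min over i with p[i]+r[k−i]=r[k] of pieces[k−i].
pieces[6] = 2
pieces[7] = 3
pieces[8] = 2
pieces[9] = 3

3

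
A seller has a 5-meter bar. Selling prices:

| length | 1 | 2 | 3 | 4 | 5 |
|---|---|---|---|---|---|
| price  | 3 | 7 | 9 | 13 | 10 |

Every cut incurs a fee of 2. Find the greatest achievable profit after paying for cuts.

14

Build net[k] bottom-up: net[k] = max over allowed piece i of (p[i] + net[k−i]) − 2 per cut.
net[1] = 3
net[2] = 7
net[3] = 9
net[4] = 13
net[5] = 14  (first piece 1, then net[4]=13)
One optimal plan: pieces 4 + 1 (1 cut) → 16 − 2 = 14.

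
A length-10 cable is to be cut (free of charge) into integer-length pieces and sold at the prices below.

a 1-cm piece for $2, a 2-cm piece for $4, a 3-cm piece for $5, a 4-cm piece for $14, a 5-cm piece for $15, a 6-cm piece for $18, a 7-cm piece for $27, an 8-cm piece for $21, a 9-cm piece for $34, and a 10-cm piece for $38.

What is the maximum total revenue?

Consider every possible first cut. best[k] is the best of p[i]+best[k−i] over all sellable i≤k.
best[1] = 2
best[2] = 4  (first piece 1, then best[1]=2)
best[3] = 6  (first piece 1, then best[2]=4)
best[4] = 14
best[5] = 16  (first piece 1, then best[4]=14)
best[6] = 18  (first piece 1, then best[5]=16)
best[7] = 27
best[8] = 29  (first piece 1, then best[7]=27)
best[9] = 34
best[10] = 38
Best is to sell the whole 10-cm piece uncut for $38.

38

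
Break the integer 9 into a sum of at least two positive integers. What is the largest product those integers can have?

27

Define g[k] = max over 1≤i<k of i · max(k−i, g[k−i]); the inner max lets the remainder stay uncut if that's better.
g[2] = 1·max(1,0) = 1·1 = 1
g[3] = max(1·2, 2·1) = 2
g[4] = max(1·3, 2·2, 3·1) = 4
g[5] = max(1·4, 2·3, 3·2, 4·1) = 6
g[6] = max(1·6, 2·4, 3·3, 4·2, 5·1) = 9
g[7] = max(1·9, 2·6, 3·4, 4·3, 5·2, 6·1) = 12
g[8] = max(1·12, 2·9, 3·6, …, 6·2, 7·1) = 18
g[9] = max(1·18, 2·12, 3·9, …, 7·2, 8·1) = 27
One optimal split: 3 + 3 + 3; product 3·3·3 = 27.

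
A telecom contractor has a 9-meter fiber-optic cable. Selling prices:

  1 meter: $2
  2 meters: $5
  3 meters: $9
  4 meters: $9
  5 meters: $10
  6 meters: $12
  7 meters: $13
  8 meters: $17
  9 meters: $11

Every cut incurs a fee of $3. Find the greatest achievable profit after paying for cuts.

Consider every possible first cut. net[k] is the best of p[i]+net[k−i] over all sellable i≤k, charging 3 whenever i<k.
net[1] = 2
net[2] = max(2+2-3, 5+0) = 5
net[3] = max(2+5-3, 5+2-3, 9+0) = 9
net[4] = max(2+9-3, 5+5-3, 9+2-3, 9+0) = 9
net[5] = max(2+9-3, 5+9-3, 9+5-3, 9+2-3, 10+0) = 11
net[6] = max(2+11-3, 5+9-3, 9+9-3, 9+5-3, 10+2-3, 12+0) = 15
net[7] = max(2+15-3, 5+11-3, 9+9-3, …, 12+2-3, 13+0) = 15
net[8] = max(2+15-3, 5+15-3, 9+11-3, …, 13+2-3, 17+0) = 17
net[9] = max(2+17-3, 5+15-3, 9+15-3, …, 17+2-3, 11+0) = 21
One optimal plan: pieces 3 + 3 + 3 (2 cuts) → $27 − $6 = $21.

21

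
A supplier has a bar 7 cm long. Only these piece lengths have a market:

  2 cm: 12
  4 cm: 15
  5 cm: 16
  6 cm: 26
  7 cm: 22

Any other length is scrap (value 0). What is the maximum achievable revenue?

Consider every possible first cut. r[k] is the best of p[i]+r[k−i] over all sellable i≤k.
r[1] = 0
r[2] = 12
r[3] = 12
r[4] = 24  (first piece 2, then r[2]=12)
r[5] = 24
r[6] = 36  (first piece 2, then r[4]=24)
r[7] = 36
One optimal cutting: pieces 2 + 2 + 2 with 1 cm of scrap → 36.

36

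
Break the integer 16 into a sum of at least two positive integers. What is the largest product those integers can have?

Fill f[k] for k=2..16: at each k try every first piece i and multiply by the better of (k−i) uncut or f[k−i].
f[2] = 1·max(1,0) = 1·1 = 1
f[3] = 1·max(2,1) = 1·2 = 2
f[4] = 2·max(2,1) = 2·2 = 4
f[5] = 2·max(3,2) = 2·3 = 6
f[6] = 3·max(3,2) = 3·3 = 9
f[7] = 2·max(5,6) = 2·6 = 12
f[8] = 2·max(6,9) = 2·9 = 18
f[9] = 3·max(6,9) = 3·9 = 27
f[10] = 2·max(8,18) = 2·18 = 36
f[11] = 2·max(9,27) = 2·27 = 54
f[12] = 3·max(9,27) = 3·27 = 81
f[13] = 2·max(11,54) = 2·54 = 108
f[14] = 2·max(12,81) = 2·81 = 162
f[15] = 3·max(12,81) = 3·81 = 243
f[16] = 2·max(14,162) = 2·162 = 324
One optimal split: 3 + 3 + 3 + 3 + 2 + 2; product 3·3·3·3·2·2 = 324.

324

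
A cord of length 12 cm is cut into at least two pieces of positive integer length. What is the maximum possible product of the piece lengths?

81

Let m[k] be the best product for length k (with at least one cut). For each first piece i, the rest contributes max(k−i, m[k−i]).
m[2] = 1·max(1,0) = 1·1 = 1
m[3] = max(1·2, 2·1) = 2
m[4] = max(1·3, 2·2, 3·1) = 4
m[5] = max(1·4, 2·3, 3·2, 4·1) = 6
m[6] = max(1·6, 2·4, 3·3, 4·2, 5·1) = 9
m[7] = max(1·9, 2·6, 3·4, 4·3, 5·2, 6·1) = 12
m[8] = max(1·12, 2·9, 3·6, …, 6·2, 7·1) = 18
m[9] = max(1·18, 2·12, 3·9, …, 7·2, 8·1) = 27
m[10] = max(1·27, 2·18, 3·12, …, 8·2, 9·1) = 36
m[11] = max(1·36, 2·27, 3·18, …, 9·2, 10·1) = 54
m[12] = max(1·54, 2·36, 3·27, …, 10·2, 11·1) = 81
One optimal split: 3 + 3 + 3 + 3; product 3·3·3·3 = 81.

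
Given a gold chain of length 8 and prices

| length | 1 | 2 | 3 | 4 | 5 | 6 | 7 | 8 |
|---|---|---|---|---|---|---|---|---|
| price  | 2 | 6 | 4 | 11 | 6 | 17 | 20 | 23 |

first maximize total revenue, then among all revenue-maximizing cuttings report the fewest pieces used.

Consider every possible first cut. r[k] is the best of p[i]+r[k−i] over all sellable i≤k.
r[1] = 2
r[2] = 6
r[3] = 8  (first piece 1, then r[2]=6)
r[4] = 12  (first piece 2, then r[2]=6)
r[5] = 14  (first piece 1, then r[4]=12)
r[6] = 18  (first piece 2, then r[4]=12)
r[7] = 20  (first piece 1, then r[6]=18)
r[8] = 24  (first piece 2, then r[6]=18)
Maximum revenue is $24.
Now minimize piece count subject to staying optimal: for each k, pieces[k] = 1 + min over i with p[i]+r[k−i]=r[k] of pieces[k−i].
pieces[5] = 3
pieces[6] = 3
pieces[7] = 1
pieces[8] = 4

4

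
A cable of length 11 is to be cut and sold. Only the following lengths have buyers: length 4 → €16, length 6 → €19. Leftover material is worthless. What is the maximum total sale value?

Consider every possible first cut. r[k] is the best of p[i]+r[k−i] over all sellable i≤k.
r[1] = 0
r[2] = 0
r[3] = 0
r[4] = 16
r[5] = 16
r[6] = max(16+0, 19+0) = 19
r[7] = max(16+0, 19+0) = 19
r[8] = max(16+16, 19+0) = 32
r[9] = max(16+16, 19+0) = 32
r[10] = max(16+19, 19+16) = 35
r[11] = max(16+19, 19+16) = 35
One optimal cutting: pieces 6 + 4 with 1 cm of scrap → €35.

35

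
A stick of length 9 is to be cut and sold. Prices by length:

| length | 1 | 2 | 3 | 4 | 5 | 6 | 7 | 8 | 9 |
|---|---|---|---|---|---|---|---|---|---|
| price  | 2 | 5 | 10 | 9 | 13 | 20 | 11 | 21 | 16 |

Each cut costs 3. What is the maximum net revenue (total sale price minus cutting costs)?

27

Consider every possible first cut. v[k] is the best of p[i]+v[k−i] over all sellable i≤k, charging 3 whenever i<k.
v[1] = 2
v[2] = max(2+2-3, 5+0) = 5
v[3] = max(2+5-3, 5+2-3, 10+0) = 10
v[4] = max(2+10-3, 5+5-3, 10+2-3, 9+0) = 9
v[5] = max(2+9-3, 5+10-3, 10+5-3, 9+2-3, 13+0) = 13
v[6] = max(2+13-3, 5+9-3, 10+10-3, 9+5-3, 13+2-3, 20+0) = 20
v[7] = max(2+20-3, 5+13-3, 10+9-3, …, 20+2-3, 11+0) = 19
v[8] = max(2+19-3, 5+20-3, 10+13-3, …, 11+2-3, 21+0) = 22
v[9] = max(2+22-3, 5+19-3, 10+20-3, …, 21+2-3, 16+0) = 27
One optimal plan: pieces 6 + 3 (1 cut) → 30 − 3 = 27.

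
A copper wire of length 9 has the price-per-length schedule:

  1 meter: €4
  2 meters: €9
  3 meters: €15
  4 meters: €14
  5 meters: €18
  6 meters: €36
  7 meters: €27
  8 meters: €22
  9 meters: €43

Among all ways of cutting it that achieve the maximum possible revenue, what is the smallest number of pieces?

2

Build r[k] bottom-up: r[k] = max over allowed piece i of (p[i] + r[k−i]).
r[1] = 4
r[2] = max(4+4, 9+0) = 9
r[3] = max(4+9, 9+4, 15+0) = 15
r[4] = max(4+15, 9+9, 15+4, 14+0) = 19
r[5] = max(4+19, 9+15, 15+9, 14+4, 18+0) = 24
r[6] = max(4+24, 9+19, 15+15, 14+9, 18+4, 36+0) = 36
r[7] = max(4+36, 9+24, 15+19, …, 36+4, 27+0) = 40
r[8] = max(4+40, 9+36, 15+24, …, 27+4, 22+0) = 45
r[9] = max(4+45, 9+40, 15+36, …, 22+4, 43+0) = 51
Maximum revenue is €51.
Now minimize piece count subject to staying optimal: for each k, pieces[k] = 1 + min over i with p[i]+r[k−i]=r[k] of pieces[k−i].
pieces[6] = 1
pieces[7] = 2
pieces[8] = 2
pieces[9] = 2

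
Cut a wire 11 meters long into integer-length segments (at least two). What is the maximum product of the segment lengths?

Fill g[k] for k=2..11: at each k try every first piece i and multiply by the better of (k−i) uncut or g[k−i].
g[2] = 1×max(1,0) = 1×1 = 1
g[3] = max(1×2, 2×1) = 2
g[4] = max(1×3, 2×2, 3×1) = 4
g[5] = max(1×4, 2×3, 3×2, 4×1) = 6
g[6] = max(1×6, 2×4, 3×3, 4×2, 5×1) = 9
g[7] = max(1×9, 2×6, 3×4, 4×3, 5×2, 6×1) = 12
g[8] = max(1×12, 2×9, 3×6, …, 6×2, 7×1) = 18
g[9] = max(1×18, 2×12, 3×9, …, 7×2, 8×1) = 27
g[10] = max(1×27, 2×18, 3×12, …, 8×2, 9×1) = 36
g[11] = max(1×36, 2×27, 3×18, …, 9×2, 10×1) = 54
One optimal split: 3 + 3 + 3 + 2; product 3×3×3×2 = 54.

54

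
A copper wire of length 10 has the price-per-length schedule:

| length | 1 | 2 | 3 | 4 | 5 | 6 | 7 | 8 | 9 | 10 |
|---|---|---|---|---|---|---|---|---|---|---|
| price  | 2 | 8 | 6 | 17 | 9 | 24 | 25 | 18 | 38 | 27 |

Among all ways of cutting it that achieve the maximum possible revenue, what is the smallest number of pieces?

3

Build r[k] bottom-up: r[k] = max over allowed piece i of (p[i] + r[k−i]).
r[1] = 2
r[2] = max(2+2, 8+0) = 8
r[3] = max(2+8, 8+2, 6+0) = 10
r[4] = max(2+10, 8+8, 6+2, 17+0) = 17
r[5] = max(2+17, 8+10, 6+8, 17+2, 9+0) = 19
r[6] = max(2+19, 8+17, 6+10, 17+8, 9+2, 24+0) = 25
r[7] = max(2+25, 8+19, 6+17, …, 24+2, 25+0) = 27
r[8] = max(2+27, 8+25, 6+19, …, 25+2, 18+0) = 34
r[9] = max(2+34, 8+27, 6+25, …, 18+2, 38+0) = 38
r[10] = max(2+38, 8+34, 6+27, …, 38+2, 27+0) = 42
Maximum revenue is €42.
Now minimize piece count subject to staying optimal: for each k, pieces[k] = 1 + min over i with p[i]+r[k−i]=r[k] of pieces[k−i].
pieces[7] = 3
pieces[8] = 2
pieces[9] = 1
pieces[10] = 3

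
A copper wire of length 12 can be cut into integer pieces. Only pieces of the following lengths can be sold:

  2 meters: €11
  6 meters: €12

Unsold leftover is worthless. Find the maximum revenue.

66

Build f[k] bottom-up: f[k] = max over allowed piece i of (p[i] + f[k−i]).
f[1] = 0
f[2] = 11
f[3] = 11
f[4] = 22  (first piece 2, then f[2]=11)
f[5] = 22
f[6] = 33  (first piece 2, then f[4]=22)
f[7] = 33
f[8] = 44  (first piece 2, then f[6]=33)
f[9] = 44
f[10] = 55  (first piece 2, then f[8]=44)
f[11] = 55
f[12] = 66  (first piece 2, then f[10]=55)
One optimal cutting: 2 + 2 + 2 + 2 + 2 + 2 → €66.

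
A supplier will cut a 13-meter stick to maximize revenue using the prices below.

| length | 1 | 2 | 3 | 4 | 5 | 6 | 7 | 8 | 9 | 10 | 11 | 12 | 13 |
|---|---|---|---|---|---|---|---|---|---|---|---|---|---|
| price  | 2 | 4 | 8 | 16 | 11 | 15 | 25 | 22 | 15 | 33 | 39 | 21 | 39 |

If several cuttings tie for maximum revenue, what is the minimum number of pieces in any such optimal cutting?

Let r[k] be the best obtainable value from length k. For each k, try every first piece i and keep the best of price[i] + r[k−i].
r[1] = 2
r[2] = max(2+2, 4+0) = 4
r[3] = max(2+4, 4+2, 8+0) = 8
r[4] = max(2+8, 4+4, 8+2, 16+0) = 16
r[5] = max(2+16, 4+8, 8+4, 16+2, 11+0) = 18
r[6] = max(2+18, 4+16, 8+8, 16+4, 11+2, 15+0) = 20
r[7] = max(2+20, 4+18, 8+16, …, 15+2, 25+0) = 25
r[8] = max(2+25, 4+20, 8+18, …, 25+2, 22+0) = 32
r[9] = max(2+32, 4+25, 8+20, …, 22+2, 15+0) = 34
r[10] = max(2+34, 4+32, 8+25, …, 15+2, 33+0) = 36
r[11] = max(2+36, 4+34, 8+32, …, 33+2, 39+0) = 41
r[12] = max(2+41, 4+36, 8+34, …, 39+2, 21+0) = 48
r[13] = max(2+48, 4+41, 8+36, …, 21+2, 39+0) = 50
Maximum revenue is €50.
Now minimize piece count subject to staying optimal: for each k, pieces[k] = 1 + min over i with p[i]+r[k−i]=r[k] of pieces[k−i].
pieces[10] = 3
pieces[11] = 2
pieces[12] = 3
pieces[13] = 4

4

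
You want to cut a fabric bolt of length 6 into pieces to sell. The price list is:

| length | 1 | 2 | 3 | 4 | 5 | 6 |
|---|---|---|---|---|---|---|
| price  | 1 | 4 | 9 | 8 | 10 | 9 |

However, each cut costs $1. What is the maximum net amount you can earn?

Consider every possible first cut. net[k] is the best of p[i]+net[k−i] over all sellable i≤k, charging 1 whenever i<k.
net[1] = 1
net[2] = max(1+1-1, 4+0) = 4
net[3] = max(1+4-1, 4+1-1, 9+0) = 9
net[4] = max(1+9-1, 4+4-1, 9+1-1, 8+0) = 9
net[5] = max(1+9-1, 4+9-1, 9+4-1, 8+1-1, 10+0) = 12
net[6] = max(1+12-1, 4+9-1, 9+9-1, 8+4-1, 10+1-1, 9+0) = 17
One optimal plan: pieces 3 + 3 (1 cut) → $18 − $1 = $17.

17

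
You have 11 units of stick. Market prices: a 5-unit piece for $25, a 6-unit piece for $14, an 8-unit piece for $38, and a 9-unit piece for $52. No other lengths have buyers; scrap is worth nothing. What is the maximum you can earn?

52

Build best[k] bottom-up: best[k] = max over allowed piece i of (p[i] + best[k−i]).
best[1] = 0
best[2] = 0
best[3] = 0
best[4] = 0
best[5] = 25
best[6] = 25
best[7] = 25
best[8] = 38
best[9] = 52
best[10] = 52
best[11] = 52
One optimal cutting: pieces 9 with 2 units of scrap → $52.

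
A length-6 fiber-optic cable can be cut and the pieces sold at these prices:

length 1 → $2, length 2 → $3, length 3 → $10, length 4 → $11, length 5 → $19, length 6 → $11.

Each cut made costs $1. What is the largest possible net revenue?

20

Consider every possible first cut. net[k] is the best of p[i]+net[k−i] over all sellable i≤k, charging 1 whenever i<k.
net[1] = 2
net[2] = max(2+2-1, 3+0) = 3
net[3] = max(2+3-1, 3+2-1, 10+0) = 10
net[4] = max(2+10-1, 3+3-1, 10+2-1, 11+0) = 11
net[5] = max(2+11-1, 3+10-1, 10+3-1, 11+2-1, 19+0) = 19
net[6] = max(2+19-1, 3+11-1, 10+10-1, 11+3-1, 19+2-1, 11+0) = 20
One optimal plan: pieces 5 + 1 (1 cut) → $21 − $1 = $20.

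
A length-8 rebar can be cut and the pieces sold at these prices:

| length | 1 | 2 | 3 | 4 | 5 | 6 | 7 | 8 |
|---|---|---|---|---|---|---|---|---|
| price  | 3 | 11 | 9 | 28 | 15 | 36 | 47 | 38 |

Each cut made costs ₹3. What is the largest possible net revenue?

Let r[k] be the best obtainable value from length k. For each k, try every first piece i and keep the best of price[i] + r[k−i] minus the 3 cut fee when i<k.
r[1] = 3
r[2] = max(3+3-3, 11+0) = 11
r[3] = max(3+11-3, 11+3-3, 9+0) = 11
r[4] = max(3+11-3, 11+11-3, 9+3-3, 28+0) = 28
r[5] = max(3+28-3, 11+11-3, 9+11-3, 28+3-3, 15+0) = 28
r[6] = max(3+28-3, 11+28-3, 9+11-3, 28+11-3, 15+3-3, 36+0) = 36
r[7] = max(3+36-3, 11+28-3, 9+28-3, …, 36+3-3, 47+0) = 47
r[8] = max(3+47-3, 11+36-3, 9+28-3, …, 47+3-3, 38+0) = 53
One optimal plan: pieces 4 + 4 (1 cut) → ₹56 − ₹3 = ₹53.

53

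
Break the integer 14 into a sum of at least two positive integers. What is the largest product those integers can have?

162

Fill P[k] for k=2..14: at each k try every first piece i and multiply by the better of (k−i) uncut or P[k−i].
P[2] = 1·max(1,0) = 1·1 = 1
P[3] = 1·max(2,1) = 1·2 = 2
P[4] = 2·max(2,1) = 2·2 = 4
P[5] = 2·max(3,2) = 2·3 = 6
P[6] = 3·max(3,2) = 3·3 = 9
P[7] = 2·max(5,6) = 2·6 = 12
P[8] = 2·max(6,9) = 2·9 = 18
P[9] = 3·max(6,9) = 3·9 = 27
P[10] = 2·max(8,18) = 2·18 = 36
P[11] = 2·max(9,27) = 2·27 = 54
P[12] = 3·max(9,27) = 3·27 = 81
P[13] = 2·max(11,54) = 2·54 = 108
P[14] = 2·max(12,81) = 2·81 = 162
One optimal split: 3 + 3 + 3 + 3 + 2; product 3·3·3·3·2 = 162.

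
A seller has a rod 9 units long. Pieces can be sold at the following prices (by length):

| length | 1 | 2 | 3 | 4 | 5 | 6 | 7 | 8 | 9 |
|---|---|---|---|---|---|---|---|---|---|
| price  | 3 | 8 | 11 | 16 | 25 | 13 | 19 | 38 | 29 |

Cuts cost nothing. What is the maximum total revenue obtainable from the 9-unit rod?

41

Consider every possible first cut. R[k] is the best of p[i]+R[k−i] over all sellable i≤k.
R[1] = 3
R[2] = 8
R[3] = 11  (first piece 1, then R[2]=8)
R[4] = 16  (first piece 2, then R[2]=8)
R[5] = 25
R[6] = 28  (first piece 1, then R[5]=25)
R[7] = 33  (first piece 2, then R[5]=25)
R[8] = 38
R[9] = 41  (first piece 1, then R[8]=38)
One optimal cutting: 8 + 1 → 38 + 3 = 41.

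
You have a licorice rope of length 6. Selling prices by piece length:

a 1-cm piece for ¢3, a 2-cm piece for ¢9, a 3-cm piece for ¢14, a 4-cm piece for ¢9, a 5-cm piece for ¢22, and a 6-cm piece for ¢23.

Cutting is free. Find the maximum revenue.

28

Build best[k] bottom-up: best[k] = max over allowed piece i of (p[i] + best[k−i]).
best[1] = 3
best[2] = max(3+3, 9+0) = 9
best[3] = max(3+9, 9+3, 14+0) = 14
best[4] = max(3+14, 9+9, 14+3, 9+0) = 18
best[5] = max(3+18, 9+14, 14+9, 9+3, 22+0) = 23
best[6] = max(3+23, 9+18, 14+14, 9+9, 22+3, 23+0) = 28
One optimal cutting: 3 + 3 → ¢14 + ¢14 = ¢28.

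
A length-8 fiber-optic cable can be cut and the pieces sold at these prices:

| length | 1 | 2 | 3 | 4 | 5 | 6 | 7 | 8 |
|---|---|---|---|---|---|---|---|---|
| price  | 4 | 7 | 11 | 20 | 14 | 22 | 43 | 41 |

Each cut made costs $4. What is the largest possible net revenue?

43

Build r[k] bottom-up: r[k] = max over allowed piece i of (p[i] + r[k−i]) − 4 per cut.
r[1] = 4
r[2] = max(4+4-4, 7+0) = 7
r[3] = max(4+7-4, 7+4-4, 11+0) = 11
r[4] = max(4+11-4, 7+7-4, 11+4-4, 20+0) = 20
r[5] = max(4+20-4, 7+11-4, 11+7-4, 20+4-4, 14+0) = 20
r[6] = max(4+20-4, 7+20-4, 11+11-4, 20+7-4, 14+4-4, 22+0) = 23
r[7] = max(4+23-4, 7+20-4, 11+20-4, …, 22+4-4, 43+0) = 43
r[8] = max(4+43-4, 7+23-4, 11+20-4, …, 43+4-4, 41+0) = 43
One optimal plan: pieces 7 + 1 (1 cut) → $47 − $4 = $43.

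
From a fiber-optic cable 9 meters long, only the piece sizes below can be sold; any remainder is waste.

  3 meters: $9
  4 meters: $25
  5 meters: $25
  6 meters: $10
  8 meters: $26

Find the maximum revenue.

50

Let r[k] be the best obtainable value from length k. For each k, try every first piece i and keep the best of price[i] + r[k−i].
r[1] = 0
r[2] = 0
r[3] = 9
r[4] = max(9+0, 25+0) = 25
r[5] = max(9+0, 25+0, 25+0) = 25
r[6] = max(9+9, 25+0, 25+0, 10+0) = 25
r[7] = max(9+25, 25+9, 25+0, 10+0) = 34
r[8] = max(9+25, 25+25, 25+9, 10+0, 26+0) = 50
r[9] = max(9+25, 25+25, 25+25, 10+9, 26+0) = 50
One optimal cutting: pieces 4 + 4 with 1 meter of scrap → $50.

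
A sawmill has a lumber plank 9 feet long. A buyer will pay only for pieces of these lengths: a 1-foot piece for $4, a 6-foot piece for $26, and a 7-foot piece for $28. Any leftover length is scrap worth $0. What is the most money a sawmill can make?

38

Let f[k] be the best obtainable value from length k. For each k, try every first piece i and keep the best of price[i] + f[k−i].
f[1] = 4
f[2] = 8  (first piece 1, then f[1]=4)
f[3] = 12  (first piece 1, then f[2]=8)
f[4] = 16  (first piece 1, then f[3]=12)
f[5] = 20  (first piece 1, then f[4]=16)
f[6] = 26
f[7] = 30  (first piece 1, then f[6]=26)
f[8] = 34  (first piece 1, then f[7]=30)
f[9] = 38  (first piece 1, then f[8]=34)
One optimal cutting: 6 + 1 + 1 + 1 → $38.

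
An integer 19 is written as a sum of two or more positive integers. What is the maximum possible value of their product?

Define g[k] = max over 1≤i<k of i · max(k−i, g[k−i]); the inner max lets the remainder stay uncut if that's better.
Small cases: g[2]=1, g[3]=2, g[4]=4, g[5]=6, g[6]=9, g[7]=12, g[8]=18, g[9]=27, g[10]=36, g[11]=54, g[12]=81, g[13]=108.
g[14] = 2*max(12,81) = 2*81 = 162
g[15] = 3*max(12,81) = 3*81 = 243
g[16] = 2*max(14,162) = 2*162 = 324
g[17] = 2*max(15,243) = 2*243 = 486
g[18] = 3*max(15,243) = 3*243 = 729
g[19] = 2*max(17,486) = 2*486 = 972
One optimal split: 3 + 3 + 3 + 3 + 3 + 2 + 2; product 3*3*3*3*3*2*2 = 972.

972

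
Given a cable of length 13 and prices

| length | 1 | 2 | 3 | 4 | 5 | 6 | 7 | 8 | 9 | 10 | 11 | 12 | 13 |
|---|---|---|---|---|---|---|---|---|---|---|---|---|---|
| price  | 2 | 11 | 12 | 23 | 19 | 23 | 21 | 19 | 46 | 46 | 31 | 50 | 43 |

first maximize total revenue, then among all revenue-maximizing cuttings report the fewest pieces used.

Build r[k] bottom-up: r[k] = max over allowed piece i of (p[i] + r[k−i]).
r[1] = 2
r[2] = max(2+2, 11+0) = 11
r[3] = max(2+11, 11+2, 12+0) = 13
r[4] = max(2+13, 11+11, 12+2, 23+0) = 23
r[5] = max(2+23, 11+13, 12+11, 23+2, 19+0) = 25
r[6] = max(2+25, 11+23, 12+13, 23+11, 19+2, 23+0) = 34
r[7] = max(2+34, 11+25, 12+23, …, 23+2, 21+0) = 36
r[8] = max(2+36, 11+34, 12+25, …, 21+2, 19+0) = 46
r[9] = max(2+46, 11+36, 12+34, …, 19+2, 46+0) = 48
r[10] = max(2+48, 11+46, 12+36, …, 46+2, 46+0) = 57
r[11] = max(2+57, 11+48, 12+46, …, 46+2, 31+0) = 59
r[12] = max(2+59, 11+57, 12+48, …, 31+2, 50+0) = 69
r[13] = max(2+69, 11+59, 12+57, …, 50+2, 43+0) = 71
Maximum revenue is $71.
Now minimize piece count subject to staying optimal: for each k, pieces[k] = 1 + min over i with p[i]+r[k−i]=r[k] of pieces[k−i].
pieces[10] = 3
pieces[11] = 4
pieces[12] = 3
pieces[13] = 4

4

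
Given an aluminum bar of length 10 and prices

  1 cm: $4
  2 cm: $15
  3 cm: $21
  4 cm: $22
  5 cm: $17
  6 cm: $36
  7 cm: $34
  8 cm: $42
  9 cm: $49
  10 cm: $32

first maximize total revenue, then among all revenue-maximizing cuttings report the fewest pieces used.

Build r[k] bottom-up: r[k] = max over allowed piece i of (p[i] + r[k−i]).
r[1] = 4
r[2] = 15
r[3] = 21
r[4] = 30  (first piece 2, then r[2]=15)
r[5] = 36  (first piece 2, then r[3]=21)
r[6] = 45  (first piece 2, then r[4]=30)
r[7] = 51  (first piece 2, then r[5]=36)
r[8] = 60  (first piece 2, then r[6]=45)
r[9] = 66  (first piece 2, then r[7]=51)
r[10] = 75  (first piece 2, then r[8]=60)
Maximum revenue is $75.
Now minimize piece count subject to staying optimal: for each k, pieces[k] = 1 + min over i with p[i]+r[k−i]=r[k] of pieces[k−i].
pieces[7] = 3
pieces[8] = 4
pieces[9] = 4
pieces[10] = 5

5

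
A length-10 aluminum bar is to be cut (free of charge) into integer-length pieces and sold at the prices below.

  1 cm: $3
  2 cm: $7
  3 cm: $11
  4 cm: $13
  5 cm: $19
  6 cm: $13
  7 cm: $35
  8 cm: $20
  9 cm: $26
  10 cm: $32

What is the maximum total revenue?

Consider every possible first cut. v[k] is the best of p[i]+v[k−i] over all sellable i≤k.
v[1] = 3
v[2] = 7
v[3] = 11
v[4] = 14  (first piece 1, then v[3]=11)
v[5] = 19
v[6] = 22  (first piece 1, then v[5]=19)
v[7] = 35
v[8] = 38  (first piece 1, then v[7]=35)
v[9] = 42  (first piece 2, then v[7]=35)
v[10] = 46  (first piece 3, then v[7]=35)
One optimal cutting: 7 + 3 → $35 + $11 = $46.

46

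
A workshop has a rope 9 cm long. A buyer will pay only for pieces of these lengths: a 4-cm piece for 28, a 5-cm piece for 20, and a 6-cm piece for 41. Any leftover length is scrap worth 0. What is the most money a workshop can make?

56

Build r[k] bottom-up: r[k] = max over allowed piece i of (p[i] + r[k−i]).
r[1] = 0
r[2] = 0
r[3] = 0
r[4] = 28
r[5] = max(28+0, 20+0) = 28
r[6] = max(28+0, 20+0, 41+0) = 41
r[7] = max(28+0, 20+0, 41+0) = 41
r[8] = max(28+28, 20+0, 41+0) = 56
r[9] = max(28+28, 20+28, 41+0) = 56
One optimal cutting: pieces 4 + 4 with 1 cm of scrap → 56.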